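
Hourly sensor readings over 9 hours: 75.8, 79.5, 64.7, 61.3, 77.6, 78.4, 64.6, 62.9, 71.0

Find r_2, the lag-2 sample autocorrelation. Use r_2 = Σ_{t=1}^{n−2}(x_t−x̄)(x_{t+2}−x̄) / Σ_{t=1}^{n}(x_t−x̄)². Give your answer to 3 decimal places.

-0.766

Mean x̄ = (75.8 + 79.5 + 64.7 + 61.3 + 77.6 + 78.4 + 64.6 + 62.9 + 71.0)/9 = 70.6444
Σ(x_t−x̄)(x_{t+2}−x̄) = (-30.6469) + (-82.7502) + (-41.3469) + (-72.4714) + (-42.0425) + (-60.0625) + (-2.1491) = -331.4695
Denominator Σ(x_t−x̄)² = 432.8222
r_2 = -331.4695 / 432.8222 = -0.766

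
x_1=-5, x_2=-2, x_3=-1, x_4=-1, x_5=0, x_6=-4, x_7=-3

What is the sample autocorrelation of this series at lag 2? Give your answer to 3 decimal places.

-0.207

Mean x̄ = (-5 − 2 − 1 − 1 + 0 − 4 − 3)/7 = -2.2857
Deviations from mean: -2.7143, 0.2857, 1.2857, 1.2857, 2.2857, -1.7143, -0.7143
Numerator Σ_{t=1}^{5}(x_t−x̄)(x_{t+2}−x̄) = -4.0204
Denominator Σ(x_t−x̄)² = 19.4286
r_2 = -4.0204 / 19.4286 = -0.207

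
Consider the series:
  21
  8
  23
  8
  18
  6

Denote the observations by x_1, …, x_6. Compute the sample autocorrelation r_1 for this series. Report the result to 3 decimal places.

-0.730

Mean x̄ = (21 + 8 + 23 + 8 + 18 + 6)/6 = 14.0000
Deviations from mean: 7.0000, -6.0000, 9.0000, -6.0000, 4.0000, -8.0000
Numerator Σ_{t=1}^{5}(x_t−x̄)(x_{t+1}−x̄) = -206.0000
Denominator Σ(x_t−x̄)² = 282.0000
r_1 = -206.0000 / 282.0000 = -0.730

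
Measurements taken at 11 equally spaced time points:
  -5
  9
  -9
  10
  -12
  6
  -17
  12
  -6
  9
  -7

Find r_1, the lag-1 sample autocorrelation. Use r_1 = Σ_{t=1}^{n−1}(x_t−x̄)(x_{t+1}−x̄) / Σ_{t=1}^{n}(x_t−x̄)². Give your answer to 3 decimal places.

Mean x̄ = (-5 + 9 − 9 + 10 − 12 + 6 − 17 + 12 − 6 + 9 − 7)/11 = -0.9091
Numerator Σ_{t=1}^{10}(x_t−x̄)(x_{t+1}−x̄) = -902.0083
Denominator Σ(x_t−x̄)² = 1056.9091
r_1 = -902.0083 / 1056.9091 = -0.853

-0.853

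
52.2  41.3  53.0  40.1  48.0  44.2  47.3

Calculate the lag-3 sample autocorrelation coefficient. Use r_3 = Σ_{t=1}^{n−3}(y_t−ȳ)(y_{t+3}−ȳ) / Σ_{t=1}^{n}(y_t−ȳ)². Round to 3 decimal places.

Mean ȳ = (52.2 + 41.3 + 53.0 + 40.1 + 48.0 + 44.2 + 47.3)/7 = 46.5857
Deviations from mean: 5.6143, -5.2857, 6.4143, -6.4857, 1.4143, -2.3857, 0.7143
Σ(y_t−ȳ)(y_{t+3}−ȳ) = (-36.4127) + (-7.4755) + (-15.3027) + (-4.6327) = -63.8235
Denominator Σ(y_t−ȳ)² = 150.8686
r_3 = -63.8235 / 150.8686 = -0.423

-0.423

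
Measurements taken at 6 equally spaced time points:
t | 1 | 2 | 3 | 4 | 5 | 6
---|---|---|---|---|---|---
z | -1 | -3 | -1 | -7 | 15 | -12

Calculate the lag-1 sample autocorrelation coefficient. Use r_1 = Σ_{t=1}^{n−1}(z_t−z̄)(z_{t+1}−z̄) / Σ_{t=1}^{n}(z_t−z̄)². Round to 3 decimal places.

-0.646

Mean z̄ = (-1 − 3 − 1 − 7 + 15 − 12)/6 = -1.5000
Deviations from mean: 0.5000, -1.5000, 0.5000, -5.5000, 16.5000, -10.5000
Σ(z_t−z̄)(z_{t+1}−z̄) = (-0.7500) + (-0.7500) + (-2.7500) + (-90.7500) + (-173.2500) = -268.2500
Denominator Σ(z_t−z̄)² = 415.5000
r_1 = -268.2500 / 415.5000 = -0.646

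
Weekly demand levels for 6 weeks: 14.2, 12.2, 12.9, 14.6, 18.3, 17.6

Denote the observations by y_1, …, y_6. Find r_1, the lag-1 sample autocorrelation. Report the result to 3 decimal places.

Mean ȳ = (14.2 + 12.2 + 12.9 + 14.6 + 18.3 + 17.6)/6 = 14.9667
Deviations from mean: -0.7667, -2.7667, -2.0667, -0.3667, 3.3333, 2.6333
Numerator Σ_{t=1}^{5}(y_t−ȳ)(y_{t+1}−ȳ) = 16.1522
Denominator Σ(y_t−ȳ)² = 30.6933
r_1 = 16.1522 / 30.6933 = 0.526

0.526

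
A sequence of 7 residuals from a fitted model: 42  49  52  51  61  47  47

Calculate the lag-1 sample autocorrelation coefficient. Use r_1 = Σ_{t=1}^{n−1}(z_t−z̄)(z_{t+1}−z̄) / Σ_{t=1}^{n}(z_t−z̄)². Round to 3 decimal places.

-0.017

Mean z̄ = (42 + 49 + 52 + 51 + 61 + 47 + 47)/7 = 49.8571
Deviations from mean: -7.8571, -0.8571, 2.1429, 1.1429, 11.1429, -2.8571, -2.8571
Σ(z_t−z̄)(z_{t+1}−z̄) = (6.7347) + (-1.8367) + (2.4490) + (12.7347) + (-31.8367) + (8.1633) = -3.5918
Denominator Σ(z_t−z̄)² = 208.8571
r_1 = -3.5918 / 208.8571 = -0.017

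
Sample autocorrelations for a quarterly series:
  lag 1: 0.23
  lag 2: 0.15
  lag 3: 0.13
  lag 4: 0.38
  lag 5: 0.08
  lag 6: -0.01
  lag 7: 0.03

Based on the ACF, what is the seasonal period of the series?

The largest autocorrelation is r_4 = 0.38; the remaining lags stay at or below 0.23. The elevated value at lag 1 (0.23), dropping to 0.15 at lag 2, reflects decaying short-term dependence rather than seasonality.
The dominant spike at lag 4 indicates a seasonal period of 4.

4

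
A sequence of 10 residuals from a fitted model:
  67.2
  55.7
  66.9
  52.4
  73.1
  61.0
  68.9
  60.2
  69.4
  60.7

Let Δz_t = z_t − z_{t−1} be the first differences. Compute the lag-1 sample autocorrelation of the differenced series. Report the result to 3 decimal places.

-0.866

First differences Δz: -11.5, 11.2, -14.5, 20.7, -12.1, 7.9, -8.7, 9.2, -8.7
Mean of differences = -0.7222
Numerator Σ(Δz_t−Δz̄)(Δz_{t+1}−Δz̄) = -1156.8472
Denominator Σ(Δz_t−Δz̄)² = 1336.5756
r_1(Δz) = -1156.8472 / 1336.5756 = -0.866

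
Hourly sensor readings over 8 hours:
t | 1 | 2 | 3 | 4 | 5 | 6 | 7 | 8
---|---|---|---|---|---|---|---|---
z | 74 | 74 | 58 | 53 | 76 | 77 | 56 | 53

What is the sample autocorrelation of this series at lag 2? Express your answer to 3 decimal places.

Mean z̄ = (74 + 74 + 58 + 53 + 76 + 77 + 56 + 53)/8 = 65.1250
Deviations from mean: 8.8750, 8.8750, -7.1250, -12.1250, 10.8750, 11.8750, -9.1250, -12.1250
Σ(z_t−z̄)(z_{t+2}−z̄) = (-63.2344) + (-107.6094) + (-77.4844) + (-143.9844) + (-99.2344) + (-143.9844) = -635.5313
Denominator Σ(z_t−z̄)² = 844.8750
r_2 = -635.5313 / 844.8750 = -0.752

-0.752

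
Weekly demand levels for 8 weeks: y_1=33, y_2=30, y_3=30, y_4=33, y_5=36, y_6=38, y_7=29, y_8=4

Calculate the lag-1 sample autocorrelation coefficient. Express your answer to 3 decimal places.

Mean ȳ = (33 + 30 + 30 + 33 + 36 + 38 + 29 + 4)/8 = 29.1250
Σ(y_t−ȳ)(y_{t+1}−ȳ) = (3.3906) + (0.7656) + (3.3906) + (26.6406) + (61.0156) + (-1.1094) + (3.1406) = 97.2344
Denominator Σ(y_t−ȳ)² = 788.8750
r_1 = 97.2344 / 788.8750 = 0.123

0.123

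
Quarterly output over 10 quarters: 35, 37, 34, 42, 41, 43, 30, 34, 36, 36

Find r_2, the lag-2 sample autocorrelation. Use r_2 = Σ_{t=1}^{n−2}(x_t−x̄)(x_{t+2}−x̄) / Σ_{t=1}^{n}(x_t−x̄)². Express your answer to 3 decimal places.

Mean x̄ = (35 + 37 + 34 + 42 + 41 + 43 + 30 + 34 + 36 + 36)/10 = 36.8000
Numerator Σ_{t=1}^{8}(x_t−x̄)(x_{t+2}−x̄) = -11.6800
Denominator Σ(x_t−x̄)² = 149.6000
r_2 = -11.6800 / 149.6000 = -0.078

-0.078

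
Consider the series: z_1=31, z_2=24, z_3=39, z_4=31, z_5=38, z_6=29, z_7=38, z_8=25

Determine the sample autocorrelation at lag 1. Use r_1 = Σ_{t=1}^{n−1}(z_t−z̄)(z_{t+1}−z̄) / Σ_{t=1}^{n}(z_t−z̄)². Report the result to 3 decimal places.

Mean z̄ = (31 + 24 + 39 + 31 + 38 + 29 + 38 + 25)/8 = 31.8750
Numerator Σ_{t=1}^{7}(z_t−z̄)(z_{t+1}−z̄) = -138.1406
Denominator Σ(z_t−z̄)² = 244.8750
r_1 = -138.1406 / 244.8750 = -0.564

-0.564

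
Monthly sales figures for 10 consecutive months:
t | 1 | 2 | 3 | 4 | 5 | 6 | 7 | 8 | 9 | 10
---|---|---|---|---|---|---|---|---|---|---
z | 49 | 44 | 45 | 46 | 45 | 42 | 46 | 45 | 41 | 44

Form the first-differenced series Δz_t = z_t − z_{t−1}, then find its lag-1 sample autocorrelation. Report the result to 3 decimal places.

-0.367

First differences Δz: -5, 1, 1, -1, -3, 4, -1, -4, 3
Mean of differences = -0.5556
Numerator Σ(Δz_t−Δz̄)(Δz_{t+1}−Δz̄) = -27.9753
Denominator Σ(Δz_t−Δz̄)² = 76.2222
r_1(Δz) = -27.9753 / 76.2222 = -0.367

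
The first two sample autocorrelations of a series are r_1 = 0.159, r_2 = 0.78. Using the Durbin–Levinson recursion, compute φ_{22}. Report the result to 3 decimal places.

0.774

φ_{22} = (r_2 − r_1²) / (1 − r_1²)
r_1² = (0.159)² = 0.025281
Numerator = 0.78 − 0.0253 = 0.7547; denominator = 1 − 0.0253 = 0.9747
φ_{22} = 0.7547 / 0.9747 = 0.774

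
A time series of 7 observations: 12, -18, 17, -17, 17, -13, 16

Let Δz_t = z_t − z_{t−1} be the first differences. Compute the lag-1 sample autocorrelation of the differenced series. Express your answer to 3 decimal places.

-0.857

First differences Δz: -30, 35, -34, 34, -30, 29
Mean of differences = 0.6667
Numerator Σ(Δz_t−Δz̄)(Δz_{t+1}−Δz̄) = -5289.7778
Denominator Σ(Δz_t−Δz̄)² = 6175.3333
r_1(Δz) = -5289.7778 / 6175.3333 = -0.857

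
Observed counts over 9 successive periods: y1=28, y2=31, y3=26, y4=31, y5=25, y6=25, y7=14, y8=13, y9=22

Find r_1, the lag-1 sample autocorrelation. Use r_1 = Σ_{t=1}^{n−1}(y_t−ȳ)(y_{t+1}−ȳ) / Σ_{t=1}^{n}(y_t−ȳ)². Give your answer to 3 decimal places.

Mean ȳ = (28 + 31 + 26 + 31 + 25 + 25 + 14 + 13 + 22)/9 = 23.8889
Numerator Σ_{t=1}^{8}(y_t−ȳ)(y_{t+1}−ȳ) = 185.6543
Denominator Σ(y_t−ȳ)² = 344.8889
r_1 = 185.6543 / 344.8889 = 0.538

0.538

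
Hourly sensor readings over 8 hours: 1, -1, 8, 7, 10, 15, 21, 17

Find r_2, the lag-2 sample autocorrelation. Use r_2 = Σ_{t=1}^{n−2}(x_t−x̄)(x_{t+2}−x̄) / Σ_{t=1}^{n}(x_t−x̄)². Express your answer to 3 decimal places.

0.173

Mean x̄ = (1 − 1 + 8 + 7 + 10 + 15 + 21 + 17)/8 = 9.7500
Deviations from mean: -8.7500, -10.7500, -1.7500, -2.7500, 0.2500, 5.2500, 11.2500, 7.2500
Σ(x_t−x̄)(x_{t+2}−x̄) = (15.3125) + (29.5625) + (-0.4375) + (-14.4375) + (2.8125) + (38.0625) = 70.8750
Denominator Σ(x_t−x̄)² = 409.5000
r_2 = 70.8750 / 409.5000 = 0.173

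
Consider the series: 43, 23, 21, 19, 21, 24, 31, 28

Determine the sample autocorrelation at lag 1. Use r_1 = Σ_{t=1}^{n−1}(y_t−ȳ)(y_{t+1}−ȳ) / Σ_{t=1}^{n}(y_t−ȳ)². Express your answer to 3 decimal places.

Mean ȳ = (43 + 23 + 21 + 19 + 21 + 24 + 31 + 28)/8 = 26.2500
Deviations from mean: 16.7500, -3.2500, -5.2500, -7.2500, -5.2500, -2.2500, 4.7500, 1.7500
Σ(y_t−ȳ)(y_{t+1}−ȳ) = (-54.4375) + (17.0625) + (38.0625) + (38.0625) + (11.8125) + (-10.6875) + (8.3125) = 48.1875
Denominator Σ(y_t−ȳ)² = 429.5000
r_1 = 48.1875 / 429.5000 = 0.112

0.112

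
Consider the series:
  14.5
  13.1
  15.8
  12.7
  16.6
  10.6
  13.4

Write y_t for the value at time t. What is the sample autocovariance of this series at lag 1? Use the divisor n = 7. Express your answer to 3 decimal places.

-2.121

Mean ȳ = (14.5 + 13.1 + 15.8 + 12.7 + 16.6 + 10.6 + 13.4)/7 = 13.8143
Deviations: 0.6857, -0.7143, 1.9857, -1.1143, 2.7857, -3.2143, -0.4143
Σ_{t=1}^{6}(y_t−ȳ)(y_{t+1}−ȳ) = -14.8473
γ_1 = -14.8473 / 7 = -2.121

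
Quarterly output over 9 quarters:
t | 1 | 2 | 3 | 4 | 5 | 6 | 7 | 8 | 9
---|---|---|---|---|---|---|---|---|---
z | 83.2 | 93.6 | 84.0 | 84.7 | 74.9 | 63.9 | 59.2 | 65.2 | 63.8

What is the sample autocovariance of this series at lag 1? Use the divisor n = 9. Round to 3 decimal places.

Mean z̄ = (83.2 + 93.6 + 84.0 + 84.7 + 74.9 + 63.9 + 59.2 + 65.2 + 63.8)/9 = 74.7222
Σ_{t=1}^{8}(z_t−z̄)(z_{t+1}−z̄) = 847.4017
γ_1 = 847.4017 / 9 = 94.156

94.156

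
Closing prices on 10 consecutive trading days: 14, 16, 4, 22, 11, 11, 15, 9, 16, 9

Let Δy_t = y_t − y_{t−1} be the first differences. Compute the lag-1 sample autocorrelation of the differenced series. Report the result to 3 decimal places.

-0.747

First differences Δy: 2, -12, 18, -11, 0, 4, -6, 7, -7
Mean of differences = -0.5556
Numerator Σ(Δy_t−Δȳ)(Δy_{t+1}−Δȳ) = -553.3086
Denominator Σ(Δy_t−Δȳ)² = 740.2222
r_1(Δy) = -553.3086 / 740.2222 = -0.747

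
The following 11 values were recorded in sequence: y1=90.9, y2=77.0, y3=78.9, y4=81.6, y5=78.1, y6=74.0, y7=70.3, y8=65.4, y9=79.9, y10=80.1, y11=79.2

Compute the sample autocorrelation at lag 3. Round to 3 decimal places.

-0.071

Mean ȳ = (90.9 + 77.0 + 78.9 + 81.6 + 78.1 + 74.0 + 70.3 + 65.4 + 79.9 + 80.1 + 79.2)/11 = 77.7636
Numerator Σ_{t=1}^{8}(y_t−ȳ)(y_{t+3}−ȳ) = -30.1667
Denominator Σ(y_t−ȳ)² = 424.0855
r_3 = -30.1667 / 424.0855 = -0.071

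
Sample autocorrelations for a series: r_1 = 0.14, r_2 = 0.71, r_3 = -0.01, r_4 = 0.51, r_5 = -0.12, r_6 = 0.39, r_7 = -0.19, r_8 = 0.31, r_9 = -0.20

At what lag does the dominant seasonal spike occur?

2

The largest autocorrelation is r_2 = 0.71, with weaker echoes at lags 4 (0.51), 6 (0.39) and 8 (0.31); the remaining lags stay at or below 0.14.
The dominant spike at lag 2 indicates a seasonal period of 2.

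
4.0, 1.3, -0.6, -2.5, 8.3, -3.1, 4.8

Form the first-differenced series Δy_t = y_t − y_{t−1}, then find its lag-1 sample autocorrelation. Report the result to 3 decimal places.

-0.694

First differences Δy: -2.7, -1.9, -1.9, 10.8, -11.4, 7.9
Mean of differences = 0.1333
Numerator Σ(Δy_t−Δȳ)(Δy_{t+1}−Δȳ) = -224.3911
Denominator Σ(Δy_t−Δȳ)² = 323.4133
r_1(Δy) = -224.3911 / 323.4133 = -0.694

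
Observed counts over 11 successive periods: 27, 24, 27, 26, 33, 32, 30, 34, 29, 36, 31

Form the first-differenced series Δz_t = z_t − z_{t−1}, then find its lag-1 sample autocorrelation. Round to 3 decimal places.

-0.681

First differences Δz: -3, 3, -1, 7, -1, -2, 4, -5, 7, -5
Mean of differences = 0.4000
Numerator Σ(Δz_t−Δz̄)(Δz_{t+1}−Δz̄) = -126.9600
Denominator Σ(Δz_t−Δz̄)² = 186.4000
r_1(Δz) = -126.9600 / 186.4000 = -0.681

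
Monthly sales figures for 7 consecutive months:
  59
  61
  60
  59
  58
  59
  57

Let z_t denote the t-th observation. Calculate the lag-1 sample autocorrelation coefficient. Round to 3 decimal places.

Mean z̄ = (59 + 61 + 60 + 59 + 58 + 59 + 57)/7 = 59.0000
Deviations from mean: 0.0000, 2.0000, 1.0000, 0.0000, -1.0000, 0.0000, -2.0000
Σ(z_t−z̄)(z_{t+1}−z̄) = (0.0000) + (2.0000) + (0.0000) + (0.0000) + (0.0000) + (0.0000) = 2.0000
Denominator Σ(z_t−z̄)² = 10.0000
r_1 = 2.0000 / 10.0000 = 0.200

0.200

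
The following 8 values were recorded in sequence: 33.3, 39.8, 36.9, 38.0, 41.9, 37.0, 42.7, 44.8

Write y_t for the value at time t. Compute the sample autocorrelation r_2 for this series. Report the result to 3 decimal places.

0.069

Mean ȳ = (33.3 + 39.8 + 36.9 + 38.0 + 41.9 + 37.0 + 42.7 + 44.8)/8 = 39.3000
Deviations from mean: -6.0000, 0.5000, -2.4000, -1.3000, 2.6000, -2.3000, 3.4000, 5.5000
Σ(y_t−ȳ)(y_{t+2}−ȳ) = (14.4000) + (-0.6500) + (-6.2400) + (2.9900) + (8.8400) + (-12.6500) = 6.6900
Denominator Σ(y_t−ȳ)² = 97.5600
r_2 = 6.6900 / 97.5600 = 0.069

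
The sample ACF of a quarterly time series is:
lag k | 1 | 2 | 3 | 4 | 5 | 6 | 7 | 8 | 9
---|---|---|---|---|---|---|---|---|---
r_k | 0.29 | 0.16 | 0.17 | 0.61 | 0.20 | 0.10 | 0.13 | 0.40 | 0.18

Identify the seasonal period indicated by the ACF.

4

The largest autocorrelation is r_4 = 0.61, with a weaker echo at lag 8 (0.40); the remaining lags stay at or below 0.29. The elevated value at lag 1 (0.29), dropping to 0.16 at lag 2, reflects decaying short-term dependence rather than seasonality.
The dominant spike at lag 4 indicates a seasonal period of 4.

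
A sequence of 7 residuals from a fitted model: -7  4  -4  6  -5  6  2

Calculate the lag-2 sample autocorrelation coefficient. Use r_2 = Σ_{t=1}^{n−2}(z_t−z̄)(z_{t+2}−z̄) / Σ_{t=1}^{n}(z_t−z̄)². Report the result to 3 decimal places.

0.544

Mean z̄ = (-7 + 4 − 4 + 6 − 5 + 6 + 2)/7 = 0.2857
Deviations from mean: -7.2857, 3.7143, -4.2857, 5.7143, -5.2857, 5.7143, 1.7143
Numerator Σ_{t=1}^{5}(z_t−z̄)(z_{t+2}−z̄) = 98.6939
Denominator Σ(z_t−z̄)² = 181.4286
r_2 = 98.6939 / 181.4286 = 0.544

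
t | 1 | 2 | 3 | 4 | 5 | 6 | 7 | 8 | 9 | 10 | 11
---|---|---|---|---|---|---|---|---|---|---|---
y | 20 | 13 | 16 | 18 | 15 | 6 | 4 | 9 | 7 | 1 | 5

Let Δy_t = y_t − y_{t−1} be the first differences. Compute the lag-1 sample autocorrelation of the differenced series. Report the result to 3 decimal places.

First differences Δy: -7, 3, 2, -3, -9, -2, 5, -2, -6, 4
Mean of differences = -1.5000
Numerator Σ(Δy_t−Δȳ)(Δy_{t+1}−Δȳ) = -28.2500
Denominator Σ(Δy_t−Δȳ)² = 214.5000
r_1(Δy) = -28.2500 / 214.5000 = -0.132

-0.132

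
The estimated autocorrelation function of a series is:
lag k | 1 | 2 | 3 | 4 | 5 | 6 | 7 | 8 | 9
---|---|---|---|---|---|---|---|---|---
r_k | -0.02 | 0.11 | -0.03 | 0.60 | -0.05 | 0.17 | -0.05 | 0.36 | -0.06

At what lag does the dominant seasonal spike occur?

The largest autocorrelation is r_4 = 0.60, with a weaker echo at lag 8 (0.36); the remaining lags stay at or below 0.17.
The dominant spike at lag 4 indicates a seasonal period of 4.

4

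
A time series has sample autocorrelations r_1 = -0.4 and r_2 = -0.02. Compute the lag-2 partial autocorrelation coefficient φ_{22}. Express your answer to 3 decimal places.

φ_{22} = (r_2 − r_1²) / (1 − r_1²)
r_1² = (-0.4)² = 0.16
Numerator = -0.02 − 0.1600 = -0.1800; denominator = 1 − 0.1600 = 0.8400
φ_{22} = -0.1800 / 0.8400 = -0.214

-0.214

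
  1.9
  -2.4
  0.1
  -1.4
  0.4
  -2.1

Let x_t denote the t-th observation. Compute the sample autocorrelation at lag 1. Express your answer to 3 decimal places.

-0.620

Mean x̄ = (1.9 − 2.4 + 0.1 − 1.4 + 0.4 − 2.1)/6 = -0.5833
Numerator Σ_{t=1}^{5}(x_t−x̄)(x_{t+1}−x̄) = -8.6053
Denominator Σ(x_t−x̄)² = 13.8683
r_1 = -8.6053 / 13.8683 = -0.620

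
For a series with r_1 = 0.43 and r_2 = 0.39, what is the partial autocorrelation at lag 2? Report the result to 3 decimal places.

0.252

φ_{22} = (r_2 − r_1²) / (1 − r_1²)
r_1² = (0.43)² = 0.1849
Numerator = 0.39 − 0.1849 = 0.2051; denominator = 1 − 0.1849 = 0.8151
φ_{22} = 0.2051 / 0.8151 = 0.252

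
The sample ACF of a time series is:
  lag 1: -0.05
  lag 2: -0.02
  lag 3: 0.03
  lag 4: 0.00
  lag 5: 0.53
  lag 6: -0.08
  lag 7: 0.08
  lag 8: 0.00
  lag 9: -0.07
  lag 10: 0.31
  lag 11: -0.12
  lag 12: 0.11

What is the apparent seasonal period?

5

The largest autocorrelation is r_5 = 0.53, with a weaker echo at lag 10 (0.31); the remaining lags stay at or below 0.11.
The dominant spike at lag 5 indicates a seasonal period of 5.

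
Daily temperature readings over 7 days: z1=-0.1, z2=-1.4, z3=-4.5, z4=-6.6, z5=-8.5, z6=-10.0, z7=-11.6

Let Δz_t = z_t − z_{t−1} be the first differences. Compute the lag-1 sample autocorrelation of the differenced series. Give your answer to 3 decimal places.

-0.181

First differences Δz: -1.3, -3.1, -2.1, -1.9, -1.5, -1.6
Mean of differences = -1.9167
Numerator Σ(Δz_t−Δz̄)(Δz_{t+1}−Δz̄) = -0.3769
Denominator Σ(Δz_t−Δz̄)² = 2.0883
r_1(Δz) = -0.3769 / 2.0883 = -0.181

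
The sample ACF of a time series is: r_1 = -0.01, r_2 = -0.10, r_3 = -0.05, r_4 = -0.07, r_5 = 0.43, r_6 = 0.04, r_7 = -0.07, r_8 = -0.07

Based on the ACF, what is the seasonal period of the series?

5

The largest autocorrelation is r_5 = 0.43; the remaining lags stay at or below 0.04.
The dominant spike at lag 5 indicates a seasonal period of 5.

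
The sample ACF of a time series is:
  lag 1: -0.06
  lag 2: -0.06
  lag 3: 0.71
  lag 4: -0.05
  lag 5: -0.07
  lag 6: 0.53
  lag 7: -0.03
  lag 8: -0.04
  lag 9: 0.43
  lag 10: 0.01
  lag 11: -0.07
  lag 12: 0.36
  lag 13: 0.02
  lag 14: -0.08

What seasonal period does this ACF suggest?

The largest autocorrelation is r_3 = 0.71, with weaker echoes at lags 6 (0.53), 9 (0.43) and 12 (0.36); the remaining lags stay at or below 0.02.
The dominant spike at lag 3 indicates a seasonal period of 3.

3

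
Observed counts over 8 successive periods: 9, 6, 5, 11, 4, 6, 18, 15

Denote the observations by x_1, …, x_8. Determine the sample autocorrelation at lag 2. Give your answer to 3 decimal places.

-0.293

Mean x̄ = (9 + 6 + 5 + 11 + 4 + 6 + 18 + 15)/8 = 9.2500
Deviations from mean: -0.2500, -3.2500, -4.2500, 1.7500, -5.2500, -3.2500, 8.7500, 5.7500
Σ(x_t−x̄)(x_{t+2}−x̄) = (1.0625) + (-5.6875) + (22.3125) + (-5.6875) + (-45.9375) + (-18.6875) = -52.6250
Denominator Σ(x_t−x̄)² = 179.5000
r_2 = -52.6250 / 179.5000 = -0.293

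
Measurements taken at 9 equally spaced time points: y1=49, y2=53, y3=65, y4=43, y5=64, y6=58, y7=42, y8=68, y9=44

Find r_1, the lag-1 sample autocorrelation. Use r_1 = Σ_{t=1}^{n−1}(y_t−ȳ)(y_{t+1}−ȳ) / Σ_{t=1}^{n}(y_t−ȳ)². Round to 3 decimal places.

Mean ȳ = (49 + 53 + 65 + 43 + 64 + 58 + 42 + 68 + 44)/9 = 54.0000
Numerator Σ_{t=1}^{8}(y_t−ȳ)(y_{t+1}−ȳ) = -553.0000
Denominator Σ(y_t−ȳ)² = 824.0000
r_1 = -553.0000 / 824.0000 = -0.671

-0.671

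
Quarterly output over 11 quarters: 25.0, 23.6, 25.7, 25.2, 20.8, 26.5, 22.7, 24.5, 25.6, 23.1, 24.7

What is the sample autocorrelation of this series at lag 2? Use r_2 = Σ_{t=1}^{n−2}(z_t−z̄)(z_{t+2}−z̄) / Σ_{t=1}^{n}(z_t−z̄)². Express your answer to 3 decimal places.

Mean z̄ = (25.0 + 23.6 + 25.7 + 25.2 + 20.8 + 26.5 + 22.7 + 24.5 + 25.6 + 23.1 + 24.7)/11 = 24.3091
Numerator Σ_{t=1}^{9}(z_t−z̄)(z_{t+2}−z̄) = 1.6617
Denominator Σ(z_t−z̄)² = 26.7291
r_2 = 1.6617 / 26.7291 = 0.062

0.062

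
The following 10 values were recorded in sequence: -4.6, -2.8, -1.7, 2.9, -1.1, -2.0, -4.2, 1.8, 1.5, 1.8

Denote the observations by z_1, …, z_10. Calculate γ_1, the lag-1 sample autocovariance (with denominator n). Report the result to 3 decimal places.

Mean z̄ = (-4.6 − 2.8 − 1.7 + 2.9 − 1.1 − 2.0 − 4.2 + 1.8 + 1.5 + 1.8)/10 = -0.8400
Σ_{t=1}^{9}(z_t−z̄)(z_{t+1}−z̄) = 12.5504
γ_1 = 12.5504 / 10 = 1.255

1.255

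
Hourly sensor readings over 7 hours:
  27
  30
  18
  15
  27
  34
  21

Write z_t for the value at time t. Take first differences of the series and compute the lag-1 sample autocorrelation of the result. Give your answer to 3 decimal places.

First differences Δz: 3, -12, -3, 12, 7, -13
Mean of differences = -1.0000
Numerator Σ(Δz_t−Δz̄)(Δz_{t+1}−Δz̄) = -40.0000
Denominator Σ(Δz_t−Δz̄)² = 518.0000
r_1(Δz) = -40.0000 / 518.0000 = -0.077

-0.077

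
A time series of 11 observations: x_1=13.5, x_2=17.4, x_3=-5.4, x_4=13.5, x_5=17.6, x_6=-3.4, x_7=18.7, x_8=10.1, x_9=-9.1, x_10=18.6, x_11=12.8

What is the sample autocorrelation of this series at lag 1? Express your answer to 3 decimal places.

Mean x̄ = (13.5 + 17.4 − 5.4 + 13.5 + 17.6 − 3.4 + 18.7 + 10.1 − 9.1 + 18.6 + 12.8)/11 = 9.4818
Numerator Σ_{t=1}^{10}(x_t−x̄)(x_{t+1}−x̄) = -481.4867
Denominator Σ(x_t−x̄)² = 1073.0964
r_1 = -481.4867 / 1073.0964 = -0.449

-0.449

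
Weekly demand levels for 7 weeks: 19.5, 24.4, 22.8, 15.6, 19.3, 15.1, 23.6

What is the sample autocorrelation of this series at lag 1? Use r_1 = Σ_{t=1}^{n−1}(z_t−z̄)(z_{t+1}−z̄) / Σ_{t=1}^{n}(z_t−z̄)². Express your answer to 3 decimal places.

-0.157

Mean z̄ = (19.5 + 24.4 + 22.8 + 15.6 + 19.3 + 15.1 + 23.6)/7 = 20.0429
Deviations from mean: -0.5429, 4.3571, 2.7571, -4.4429, -0.7429, -4.9429, 3.5571
Σ(z_t−z̄)(z_{t+1}−z̄) = (-2.3653) + (12.0133) + (-12.2496) + (3.3004) + (3.6718) + (-17.5824) = -13.2118
Denominator Σ(z_t−z̄)² = 84.2571
r_1 = -13.2118 / 84.2571 = -0.157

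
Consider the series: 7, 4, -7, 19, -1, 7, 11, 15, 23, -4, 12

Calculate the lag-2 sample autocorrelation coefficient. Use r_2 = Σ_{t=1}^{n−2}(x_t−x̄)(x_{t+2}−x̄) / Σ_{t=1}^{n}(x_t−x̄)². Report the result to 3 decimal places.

0.095

Mean x̄ = (7 + 4 − 7 + 19 − 1 + 7 + 11 + 15 + 23 − 4 + 12)/11 = 7.8182
Numerator Σ_{t=1}^{9}(x_t−x̄)(x_{t+2}−x̄) = 83.9339
Denominator Σ(x_t−x̄)² = 887.6364
r_2 = 83.9339 / 887.6364 = 0.095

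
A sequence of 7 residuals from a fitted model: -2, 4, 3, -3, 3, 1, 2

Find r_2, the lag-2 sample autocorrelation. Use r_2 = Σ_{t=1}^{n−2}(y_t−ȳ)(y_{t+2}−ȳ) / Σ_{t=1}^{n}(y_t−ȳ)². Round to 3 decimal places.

-0.281

Mean ȳ = (-2 + 4 + 3 − 3 + 3 + 1 + 2)/7 = 1.1429
Deviations from mean: -3.1429, 2.8571, 1.8571, -4.1429, 1.8571, -0.1429, 0.8571
Σ(y_t−ȳ)(y_{t+2}−ȳ) = (-5.8367) + (-11.8367) + (3.4490) + (0.5918) + (1.5918) = -12.0408
Denominator Σ(y_t−ȳ)² = 42.8571
r_2 = -12.0408 / 42.8571 = -0.281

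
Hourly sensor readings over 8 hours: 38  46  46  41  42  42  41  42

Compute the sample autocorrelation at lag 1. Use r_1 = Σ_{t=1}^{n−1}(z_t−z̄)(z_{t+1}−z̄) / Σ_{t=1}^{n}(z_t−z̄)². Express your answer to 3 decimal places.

-0.112

Mean z̄ = (38 + 46 + 46 + 41 + 42 + 42 + 41 + 42)/8 = 42.2500
Deviations from mean: -4.2500, 3.7500, 3.7500, -1.2500, -0.2500, -0.2500, -1.2500, -0.2500
Numerator Σ_{t=1}^{7}(z_t−z̄)(z_{t+1}−z̄) = -5.5625
Denominator Σ(z_t−z̄)² = 49.5000
r_1 = -5.5625 / 49.5000 = -0.112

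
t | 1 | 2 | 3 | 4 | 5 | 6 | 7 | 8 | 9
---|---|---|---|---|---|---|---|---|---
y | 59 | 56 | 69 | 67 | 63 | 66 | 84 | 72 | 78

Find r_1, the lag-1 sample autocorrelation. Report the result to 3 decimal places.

0.290

Mean ȳ = (59 + 56 + 69 + 67 + 63 + 66 + 84 + 72 + 78)/9 = 68.2222
Numerator Σ_{t=1}^{8}(y_t−ȳ)(y_{t+1}−ȳ) = 181.7284
Denominator Σ(y_t−ȳ)² = 627.5556
r_1 = 181.7284 / 627.5556 = 0.290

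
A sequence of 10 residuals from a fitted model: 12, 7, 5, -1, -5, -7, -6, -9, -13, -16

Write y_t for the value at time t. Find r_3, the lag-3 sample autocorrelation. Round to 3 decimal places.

Mean ȳ = (12 + 7 + 5 − 1 − 5 − 7 − 6 − 9 − 13 − 16)/10 = -3.3000
Σ(y_t−ȳ)(y_{t+3}−ȳ) = (35.1900) + (-17.5100) + (-30.7100) + (-6.2100) + (9.6900) + (35.8900) + (34.2900) = 60.6300
Denominator Σ(y_t−ȳ)² = 726.1000
r_3 = 60.6300 / 726.1000 = 0.084

0.084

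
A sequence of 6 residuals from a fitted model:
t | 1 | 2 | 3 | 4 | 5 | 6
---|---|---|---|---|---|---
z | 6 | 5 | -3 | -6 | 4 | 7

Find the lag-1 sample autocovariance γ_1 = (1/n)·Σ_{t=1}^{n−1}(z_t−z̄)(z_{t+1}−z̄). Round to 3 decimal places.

5.384

Mean z̄ = (6 + 5 − 3 − 6 + 4 + 7)/6 = 2.1667
Deviations: 3.8333, 2.8333, -5.1667, -8.1667, 1.8333, 4.8333
Σ_{t=1}^{5}(z_t−z̄)(z_{t+1}−z̄) = 32.3056
γ_1 = 32.3056 / 6 = 5.384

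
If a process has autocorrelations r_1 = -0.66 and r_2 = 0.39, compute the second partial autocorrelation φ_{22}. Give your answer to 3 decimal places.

-0.081

φ_{22} = (r_2 − r_1²) / (1 − r_1²)
r_1² = (-0.66)² = 0.4356
Numerator = 0.39 − 0.4356 = -0.0456; denominator = 1 − 0.4356 = 0.5644
φ_{22} = -0.0456 / 0.5644 = -0.081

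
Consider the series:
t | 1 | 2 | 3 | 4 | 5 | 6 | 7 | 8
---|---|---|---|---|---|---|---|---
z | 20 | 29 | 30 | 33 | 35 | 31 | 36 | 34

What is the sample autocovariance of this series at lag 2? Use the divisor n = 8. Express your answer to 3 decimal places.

Mean z̄ = (20 + 29 + 30 + 33 + 35 + 31 + 36 + 34)/8 = 31.0000
Deviations: -11.0000, -2.0000, -1.0000, 2.0000, 4.0000, 0.0000, 5.0000, 3.0000
Σ_{t=1}^{6}(z_t−z̄)(z_{t+2}−z̄) = 23.0000
γ_2 = 23.0000 / 8 = 2.875

2.875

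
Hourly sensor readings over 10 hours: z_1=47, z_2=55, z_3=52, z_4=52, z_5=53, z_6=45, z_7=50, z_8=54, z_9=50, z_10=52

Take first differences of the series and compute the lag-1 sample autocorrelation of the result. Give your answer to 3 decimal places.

-0.375

First differences Δz: 8, -3, 0, 1, -8, 5, 4, -4, 2
Mean of differences = 0.5556
Numerator Σ(Δz_t−Δz̄)(Δz_{t+1}−Δz̄) = -73.5309
Denominator Σ(Δz_t−Δz̄)² = 196.2222
r_1(Δz) = -73.5309 / 196.2222 = -0.375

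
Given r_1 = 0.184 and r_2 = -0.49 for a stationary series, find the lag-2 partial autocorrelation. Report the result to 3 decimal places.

φ_{22} = (r_2 − r_1²) / (1 − r_1²)
r_1² = (0.184)² = 0.033856
Numerator = -0.49 − 0.0339 = -0.5239; denominator = 1 − 0.0339 = 0.9661
φ_{22} = -0.5239 / 0.9661 = -0.542

-0.542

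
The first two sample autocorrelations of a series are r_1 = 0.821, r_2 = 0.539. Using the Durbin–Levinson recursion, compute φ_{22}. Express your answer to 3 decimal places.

φ_{22} = (r_2 − r_1²) / (1 − r_1²)
r_1² = (0.821)² = 0.674041
Numerator = 0.539 − 0.6740 = -0.1350; denominator = 1 − 0.6740 = 0.3260
φ_{22} = -0.1350 / 0.3260 = -0.414

-0.414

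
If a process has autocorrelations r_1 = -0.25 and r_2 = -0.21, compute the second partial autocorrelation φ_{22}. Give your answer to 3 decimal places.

φ_{22} = (r_2 − r_1²) / (1 − r_1²)
r_1² = (-0.25)² = 0.0625
Numerator = -0.21 − 0.0625 = -0.2725; denominator = 1 − 0.0625 = 0.9375
φ_{22} = -0.2725 / 0.9375 = -0.291

-0.291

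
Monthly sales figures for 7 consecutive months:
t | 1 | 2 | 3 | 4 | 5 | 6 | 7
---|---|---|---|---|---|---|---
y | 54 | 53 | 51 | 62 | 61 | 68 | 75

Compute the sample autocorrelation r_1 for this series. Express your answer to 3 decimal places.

Mean ȳ = (54 + 53 + 51 + 62 + 61 + 68 + 75)/7 = 60.5714
Deviations from mean: -6.5714, -7.5714, -9.5714, 1.4286, 0.4286, 7.4286, 14.4286
Numerator Σ_{t=1}^{6}(y_t−ȳ)(y_{t+1}−ȳ) = 219.5306
Denominator Σ(y_t−ȳ)² = 457.7143
r_1 = 219.5306 / 457.7143 = 0.480

0.480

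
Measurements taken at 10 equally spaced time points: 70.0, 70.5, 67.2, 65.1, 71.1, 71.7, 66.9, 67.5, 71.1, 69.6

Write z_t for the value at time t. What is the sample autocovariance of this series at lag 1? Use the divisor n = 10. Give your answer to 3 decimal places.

Mean z̄ = (70.0 + 70.5 + 67.2 + 65.1 + 71.1 + 71.7 + 66.9 + 67.5 + 71.1 + 69.6)/10 = 69.0700
Σ_{t=1}^{9}(z_t−z̄)(z_{t+1}−z̄) = -1.0519
γ_1 = -1.0519 / 10 = -0.105

-0.105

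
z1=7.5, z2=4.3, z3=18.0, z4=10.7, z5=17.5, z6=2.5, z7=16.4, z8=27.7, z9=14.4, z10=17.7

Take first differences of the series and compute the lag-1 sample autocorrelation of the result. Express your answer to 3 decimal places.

-0.543

First differences Δz: -3.2, 13.7, -7.3, 6.8, -15.0, 13.9, 11.3, -13.3, 3.3
Mean of differences = 1.1333
Numerator Σ(Δz_t−Δz̄)(Δz_{t+1}−Δz̄) = -553.8311
Denominator Σ(Δz_t−Δz̄)² = 1019.5800
r_1(Δz) = -553.8311 / 1019.5800 = -0.543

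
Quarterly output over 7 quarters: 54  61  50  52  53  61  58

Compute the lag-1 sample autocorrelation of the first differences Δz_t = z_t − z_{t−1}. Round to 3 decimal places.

-0.462

First differences Δz: 7, -11, 2, 1, 8, -3
Mean of differences = 0.6667
Numerator Σ(Δz_t−Δz̄)(Δz_{t+1}−Δz̄) = -113.4444
Denominator Σ(Δz_t−Δz̄)² = 245.3333
r_1(Δz) = -113.4444 / 245.3333 = -0.462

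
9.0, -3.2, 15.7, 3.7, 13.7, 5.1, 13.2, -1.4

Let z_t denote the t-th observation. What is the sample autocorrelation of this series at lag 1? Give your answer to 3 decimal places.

-0.671

Mean z̄ = (9.0 − 3.2 + 15.7 + 3.7 + 13.7 + 5.1 + 13.2 − 1.4)/8 = 6.9750
Numerator Σ_{t=1}^{7}(z_t−z̄)(z_{t+1}−z̄) = -236.3956
Denominator Σ(z_t−z̄)² = 352.1150
r_1 = -236.3956 / 352.1150 = -0.671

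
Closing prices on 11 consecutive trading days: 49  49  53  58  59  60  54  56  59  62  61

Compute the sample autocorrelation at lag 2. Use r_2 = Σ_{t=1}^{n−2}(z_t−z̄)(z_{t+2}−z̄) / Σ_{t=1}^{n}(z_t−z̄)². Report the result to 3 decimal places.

Mean z̄ = (49 + 49 + 53 + 58 + 59 + 60 + 54 + 56 + 59 + 62 + 61)/11 = 56.3636
Numerator Σ_{t=1}^{9}(z_t−z̄)(z_{t+2}−z̄) = 6.1901
Denominator Σ(z_t−z̄)² = 208.5455
r_2 = 6.1901 / 208.5455 = 0.030

0.030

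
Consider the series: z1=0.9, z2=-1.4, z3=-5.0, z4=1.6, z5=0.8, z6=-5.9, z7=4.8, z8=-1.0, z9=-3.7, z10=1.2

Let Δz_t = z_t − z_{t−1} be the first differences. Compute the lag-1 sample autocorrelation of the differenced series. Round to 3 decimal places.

-0.511

First differences Δz: -2.3, -3.6, 6.6, -0.8, -6.7, 10.7, -5.8, -2.7, 4.9
Mean of differences = 0.0333
Numerator Σ(Δz_t−Δz̄)(Δz_{t+1}−Δz̄) = -146.6444
Denominator Σ(Δz_t−Δz̄)² = 286.7600
r_1(Δz) = -146.6444 / 286.7600 = -0.511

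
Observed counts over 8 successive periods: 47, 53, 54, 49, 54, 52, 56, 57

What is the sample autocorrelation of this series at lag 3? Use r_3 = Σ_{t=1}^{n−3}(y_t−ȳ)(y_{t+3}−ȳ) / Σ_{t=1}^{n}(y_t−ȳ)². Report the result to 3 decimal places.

Mean ȳ = (47 + 53 + 54 + 49 + 54 + 52 + 56 + 57)/8 = 52.7500
Deviations from mean: -5.7500, 0.2500, 1.2500, -3.7500, 1.2500, -0.7500, 3.2500, 4.2500
Numerator Σ_{t=1}^{5}(y_t−ȳ)(y_{t+3}−ȳ) = 14.0625
Denominator Σ(y_t−ȳ)² = 79.5000
r_3 = 14.0625 / 79.5000 = 0.177

0.177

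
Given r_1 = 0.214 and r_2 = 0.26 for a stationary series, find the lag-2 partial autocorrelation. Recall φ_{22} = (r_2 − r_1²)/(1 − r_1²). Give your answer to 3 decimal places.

0.224

φ_{22} = (r_2 − r_1²) / (1 − r_1²)
r_1² = (0.214)² = 0.045796
Numerator = 0.26 − 0.0458 = 0.2142; denominator = 1 − 0.0458 = 0.9542
φ_{22} = 0.2142 / 0.9542 = 0.224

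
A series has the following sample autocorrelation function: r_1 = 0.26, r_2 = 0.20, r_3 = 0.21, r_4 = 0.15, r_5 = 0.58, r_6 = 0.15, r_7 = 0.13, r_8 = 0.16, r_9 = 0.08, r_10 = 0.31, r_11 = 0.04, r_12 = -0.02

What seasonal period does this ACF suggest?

The largest autocorrelation is r_5 = 0.58, with a weaker echo at lag 10 (0.31); the remaining lags stay at or below 0.26. The elevated value at lag 1 (0.26), dropping to 0.20 at lag 2, reflects decaying short-term dependence rather than seasonality.
The dominant spike at lag 5 indicates a seasonal period of 5.

5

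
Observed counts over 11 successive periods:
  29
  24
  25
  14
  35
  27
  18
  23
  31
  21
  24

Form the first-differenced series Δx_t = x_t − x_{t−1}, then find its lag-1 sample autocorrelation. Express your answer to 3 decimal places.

First differences Δx: -5, 1, -11, 21, -8, -9, 5, 8, -10, 3
Mean of differences = -0.5000
Numerator Σ(Δx_t−Δx̄)(Δx_{t+1}−Δx̄) = -459.7500
Denominator Σ(Δx_t−Δx̄)² = 928.5000
r_1(Δx) = -459.7500 / 928.5000 = -0.495

-0.495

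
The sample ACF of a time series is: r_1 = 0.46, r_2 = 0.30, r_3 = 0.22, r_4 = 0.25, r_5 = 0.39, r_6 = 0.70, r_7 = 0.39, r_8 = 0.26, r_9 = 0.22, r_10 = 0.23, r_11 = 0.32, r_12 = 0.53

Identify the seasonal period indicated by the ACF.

6

The largest autocorrelation is r_6 = 0.70, with a weaker echo at lag 12 (0.53); the remaining lags stay at or below 0.46. The elevated value at lag 1 (0.46), dropping to 0.30 at lag 2, reflects decaying short-term dependence rather than seasonality.
The dominant spike at lag 6 indicates a seasonal period of 6.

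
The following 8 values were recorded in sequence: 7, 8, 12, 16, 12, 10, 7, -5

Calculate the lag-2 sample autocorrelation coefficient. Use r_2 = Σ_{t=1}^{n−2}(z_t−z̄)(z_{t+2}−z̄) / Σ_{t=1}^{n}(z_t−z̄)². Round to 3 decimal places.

Mean z̄ = (7 + 8 + 12 + 16 + 12 + 10 + 7 − 5)/8 = 8.3750
Deviations from mean: -1.3750, -0.3750, 3.6250, 7.6250, 3.6250, 1.6250, -1.3750, -13.3750
Σ(z_t−z̄)(z_{t+2}−z̄) = (-4.9844) + (-2.8594) + (13.1406) + (12.3906) + (-4.9844) + (-21.7344) = -9.0313
Denominator Σ(z_t−z̄)² = 269.8750
r_2 = -9.0313 / 269.8750 = -0.033

-0.033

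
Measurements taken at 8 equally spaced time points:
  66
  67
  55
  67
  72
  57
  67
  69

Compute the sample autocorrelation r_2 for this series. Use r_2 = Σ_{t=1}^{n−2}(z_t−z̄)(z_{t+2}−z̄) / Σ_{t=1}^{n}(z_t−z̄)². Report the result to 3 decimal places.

-0.455

Mean z̄ = (66 + 67 + 55 + 67 + 72 + 57 + 67 + 69)/8 = 65.0000
Σ(z_t−z̄)(z_{t+2}−z̄) = (-10.0000) + (4.0000) + (-70.0000) + (-16.0000) + (14.0000) + (-32.0000) = -110.0000
Denominator Σ(z_t−z̄)² = 242.0000
r_2 = -110.0000 / 242.0000 = -0.455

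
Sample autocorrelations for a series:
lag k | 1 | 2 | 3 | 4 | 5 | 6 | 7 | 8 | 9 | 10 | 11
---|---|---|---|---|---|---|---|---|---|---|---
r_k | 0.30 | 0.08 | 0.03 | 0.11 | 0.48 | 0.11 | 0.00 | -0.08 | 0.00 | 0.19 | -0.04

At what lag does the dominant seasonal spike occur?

5

The largest autocorrelation is r_5 = 0.48; the remaining lags stay at or below 0.30. The elevated value at lag 1 (0.30), dropping to 0.08 at lag 2, reflects decaying short-term dependence rather than seasonality.
The dominant spike at lag 5 indicates a seasonal period of 5.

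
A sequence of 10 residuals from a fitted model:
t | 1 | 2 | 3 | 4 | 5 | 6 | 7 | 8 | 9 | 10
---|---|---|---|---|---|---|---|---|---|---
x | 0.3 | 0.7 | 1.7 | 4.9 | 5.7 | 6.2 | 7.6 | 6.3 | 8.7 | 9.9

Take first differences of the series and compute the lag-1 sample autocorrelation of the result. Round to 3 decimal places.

-0.347

First differences Δx: 0.4, 1.0, 3.2, 0.8, 0.5, 1.4, -1.3, 2.4, 1.2
Mean of differences = 1.0667
Numerator Σ(Δx_t−Δx̄)(Δx_{t+1}−Δx̄) = -4.4711
Denominator Σ(Δx_t−Δx̄)² = 12.9000
r_1(Δx) = -4.4711 / 12.9000 = -0.347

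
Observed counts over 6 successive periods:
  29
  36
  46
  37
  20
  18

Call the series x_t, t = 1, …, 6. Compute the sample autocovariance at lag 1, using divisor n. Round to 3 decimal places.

38.667

Mean x̄ = (29 + 36 + 46 + 37 + 20 + 18)/6 = 31.0000
Deviations: -2.0000, 5.0000, 15.0000, 6.0000, -11.0000, -13.0000
Σ_{t=1}^{5}(x_t−x̄)(x_{t+1}−x̄) = 232.0000
γ_1 = 232.0000 / 6 = 38.667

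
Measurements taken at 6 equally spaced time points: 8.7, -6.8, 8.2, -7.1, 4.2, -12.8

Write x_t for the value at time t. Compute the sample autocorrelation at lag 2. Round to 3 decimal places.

Mean x̄ = (8.7 − 6.8 + 8.2 − 7.1 + 4.2 − 12.8)/6 = -0.9333
Numerator Σ_{t=1}^{4}(x_t−x̄)(x_{t+2}−x̄) = 244.2244
Denominator Σ(x_t−x̄)² = 415.8333
r_2 = 244.2244 / 415.8333 = 0.587

0.587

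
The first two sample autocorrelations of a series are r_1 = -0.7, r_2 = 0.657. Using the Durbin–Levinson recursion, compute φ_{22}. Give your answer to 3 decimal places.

0.327

φ_{22} = (r_2 − r_1²) / (1 − r_1²)
r_1² = (-0.7)² = 0.49
Numerator = 0.657 − 0.4900 = 0.1670; denominator = 1 − 0.4900 = 0.5100
φ_{22} = 0.1670 / 0.5100 = 0.327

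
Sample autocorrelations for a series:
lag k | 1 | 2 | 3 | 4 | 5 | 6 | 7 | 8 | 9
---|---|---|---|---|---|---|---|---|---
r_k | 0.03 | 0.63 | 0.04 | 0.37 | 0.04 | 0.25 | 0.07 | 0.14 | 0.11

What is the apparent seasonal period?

The largest autocorrelation is r_2 = 0.63, with weaker echoes at lags 4 (0.37) and 6 (0.25); the remaining lags stay at or below 0.14.
The dominant spike at lag 2 indicates a seasonal period of 2.

2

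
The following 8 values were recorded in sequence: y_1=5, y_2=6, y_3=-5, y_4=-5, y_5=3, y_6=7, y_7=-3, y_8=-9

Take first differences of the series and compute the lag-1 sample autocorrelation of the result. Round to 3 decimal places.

First differences Δy: 1, -11, 0, 8, 4, -10, -6
Mean of differences = -2.0000
Numerator Σ(Δy_t−Δȳ)(Δy_{t+1}−Δȳ) = 19.0000
Denominator Σ(Δy_t−Δȳ)² = 310.0000
r_1(Δy) = 19.0000 / 310.0000 = 0.061

0.061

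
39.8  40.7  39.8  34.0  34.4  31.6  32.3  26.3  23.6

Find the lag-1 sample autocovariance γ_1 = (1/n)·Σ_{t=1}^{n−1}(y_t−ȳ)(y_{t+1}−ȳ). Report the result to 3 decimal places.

19.365

Mean ȳ = (39.8 + 40.7 + 39.8 + 34.0 + 34.4 + 31.6 + 32.3 + 26.3 + 23.6)/9 = 33.6111
Σ_{t=1}^{8}(y_t−ȳ)(y_{t+1}−ȳ) = 174.2865
γ_1 = 174.2865 / 9 = 19.365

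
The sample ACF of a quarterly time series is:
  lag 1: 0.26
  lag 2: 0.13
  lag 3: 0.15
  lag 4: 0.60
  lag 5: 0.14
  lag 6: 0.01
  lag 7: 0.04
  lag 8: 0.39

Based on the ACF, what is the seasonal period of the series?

The largest autocorrelation is r_4 = 0.60, with a weaker echo at lag 8 (0.39); the remaining lags stay at or below 0.26. The elevated value at lag 1 (0.26), dropping to 0.13 at lag 2, reflects decaying short-term dependence rather than seasonality.
The dominant spike at lag 4 indicates a seasonal period of 4.

4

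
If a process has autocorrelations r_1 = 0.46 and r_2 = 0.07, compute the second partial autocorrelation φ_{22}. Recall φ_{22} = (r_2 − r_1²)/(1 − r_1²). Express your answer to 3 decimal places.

φ_{22} = (r_2 − r_1²) / (1 − r_1²)
r_1² = (0.46)² = 0.2116
Numerator = 0.07 − 0.2116 = -0.1416; denominator = 1 − 0.2116 = 0.7884
φ_{22} = -0.1416 / 0.7884 = -0.180

-0.180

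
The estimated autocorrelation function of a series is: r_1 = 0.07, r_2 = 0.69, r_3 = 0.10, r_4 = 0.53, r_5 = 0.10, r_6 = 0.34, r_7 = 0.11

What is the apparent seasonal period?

2

The largest autocorrelation is r_2 = 0.69, with weaker echoes at lags 4 (0.53) and 6 (0.34); the remaining lags stay at or below 0.11.
The dominant spike at lag 2 indicates a seasonal period of 2.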